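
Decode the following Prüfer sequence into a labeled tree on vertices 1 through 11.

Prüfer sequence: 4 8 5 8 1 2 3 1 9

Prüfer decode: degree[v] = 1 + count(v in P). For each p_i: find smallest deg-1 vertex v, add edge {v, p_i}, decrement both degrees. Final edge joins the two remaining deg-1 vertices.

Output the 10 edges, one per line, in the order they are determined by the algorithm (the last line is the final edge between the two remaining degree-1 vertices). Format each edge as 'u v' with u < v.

Answer: 4 6
4 8
5 7
5 8
1 8
2 10
2 3
1 3
1 9
9 11

Derivation:
Initial degrees: {1:3, 2:2, 3:2, 4:2, 5:2, 6:1, 7:1, 8:3, 9:2, 10:1, 11:1}
Step 1: smallest deg-1 vertex = 6, p_1 = 4. Add edge {4,6}. Now deg[6]=0, deg[4]=1.
Step 2: smallest deg-1 vertex = 4, p_2 = 8. Add edge {4,8}. Now deg[4]=0, deg[8]=2.
Step 3: smallest deg-1 vertex = 7, p_3 = 5. Add edge {5,7}. Now deg[7]=0, deg[5]=1.
Step 4: smallest deg-1 vertex = 5, p_4 = 8. Add edge {5,8}. Now deg[5]=0, deg[8]=1.
Step 5: smallest deg-1 vertex = 8, p_5 = 1. Add edge {1,8}. Now deg[8]=0, deg[1]=2.
Step 6: smallest deg-1 vertex = 10, p_6 = 2. Add edge {2,10}. Now deg[10]=0, deg[2]=1.
Step 7: smallest deg-1 vertex = 2, p_7 = 3. Add edge {2,3}. Now deg[2]=0, deg[3]=1.
Step 8: smallest deg-1 vertex = 3, p_8 = 1. Add edge {1,3}. Now deg[3]=0, deg[1]=1.
Step 9: smallest deg-1 vertex = 1, p_9 = 9. Add edge {1,9}. Now deg[1]=0, deg[9]=1.
Final: two remaining deg-1 vertices are 9, 11. Add edge {9,11}.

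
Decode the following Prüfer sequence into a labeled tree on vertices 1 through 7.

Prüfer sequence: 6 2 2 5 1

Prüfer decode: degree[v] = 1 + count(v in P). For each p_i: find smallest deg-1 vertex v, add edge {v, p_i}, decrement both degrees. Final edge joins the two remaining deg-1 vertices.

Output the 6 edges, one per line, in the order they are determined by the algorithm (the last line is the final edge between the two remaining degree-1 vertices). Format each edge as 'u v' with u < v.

Initial degrees: {1:2, 2:3, 3:1, 4:1, 5:2, 6:2, 7:1}
Step 1: smallest deg-1 vertex = 3, p_1 = 6. Add edge {3,6}. Now deg[3]=0, deg[6]=1.
Step 2: smallest deg-1 vertex = 4, p_2 = 2. Add edge {2,4}. Now deg[4]=0, deg[2]=2.
Step 3: smallest deg-1 vertex = 6, p_3 = 2. Add edge {2,6}. Now deg[6]=0, deg[2]=1.
Step 4: smallest deg-1 vertex = 2, p_4 = 5. Add edge {2,5}. Now deg[2]=0, deg[5]=1.
Step 5: smallest deg-1 vertex = 5, p_5 = 1. Add edge {1,5}. Now deg[5]=0, deg[1]=1.
Final: two remaining deg-1 vertices are 1, 7. Add edge {1,7}.

Answer: 3 6
2 4
2 6
2 5
1 5
1 7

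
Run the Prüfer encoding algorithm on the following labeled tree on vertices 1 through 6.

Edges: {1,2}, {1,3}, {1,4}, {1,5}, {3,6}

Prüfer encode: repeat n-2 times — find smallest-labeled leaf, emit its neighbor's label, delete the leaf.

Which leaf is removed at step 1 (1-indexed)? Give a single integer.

Step 1: current leaves = {2,4,5,6}. Remove leaf 2 (neighbor: 1).

Answer: 2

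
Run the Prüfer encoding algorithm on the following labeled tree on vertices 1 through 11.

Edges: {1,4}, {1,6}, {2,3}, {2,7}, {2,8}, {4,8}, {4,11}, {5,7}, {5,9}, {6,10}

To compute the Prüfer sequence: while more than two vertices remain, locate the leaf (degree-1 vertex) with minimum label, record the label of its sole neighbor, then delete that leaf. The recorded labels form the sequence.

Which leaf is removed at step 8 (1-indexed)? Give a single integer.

Answer: 6

Derivation:
Step 1: current leaves = {3,9,10,11}. Remove leaf 3 (neighbor: 2).
Step 2: current leaves = {9,10,11}. Remove leaf 9 (neighbor: 5).
Step 3: current leaves = {5,10,11}. Remove leaf 5 (neighbor: 7).
Step 4: current leaves = {7,10,11}. Remove leaf 7 (neighbor: 2).
Step 5: current leaves = {2,10,11}. Remove leaf 2 (neighbor: 8).
Step 6: current leaves = {8,10,11}. Remove leaf 8 (neighbor: 4).
Step 7: current leaves = {10,11}. Remove leaf 10 (neighbor: 6).
Step 8: current leaves = {6,11}. Remove leaf 6 (neighbor: 1).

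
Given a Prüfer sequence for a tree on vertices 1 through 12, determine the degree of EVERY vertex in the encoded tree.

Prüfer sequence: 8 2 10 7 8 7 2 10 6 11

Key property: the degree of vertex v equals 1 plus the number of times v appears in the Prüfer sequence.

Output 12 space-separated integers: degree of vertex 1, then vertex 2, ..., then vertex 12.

p_1 = 8: count[8] becomes 1
p_2 = 2: count[2] becomes 1
p_3 = 10: count[10] becomes 1
p_4 = 7: count[7] becomes 1
p_5 = 8: count[8] becomes 2
p_6 = 7: count[7] becomes 2
p_7 = 2: count[2] becomes 2
p_8 = 10: count[10] becomes 2
p_9 = 6: count[6] becomes 1
p_10 = 11: count[11] becomes 1
Degrees (1 + count): deg[1]=1+0=1, deg[2]=1+2=3, deg[3]=1+0=1, deg[4]=1+0=1, deg[5]=1+0=1, deg[6]=1+1=2, deg[7]=1+2=3, deg[8]=1+2=3, deg[9]=1+0=1, deg[10]=1+2=3, deg[11]=1+1=2, deg[12]=1+0=1

Answer: 1 3 1 1 1 2 3 3 1 3 2 1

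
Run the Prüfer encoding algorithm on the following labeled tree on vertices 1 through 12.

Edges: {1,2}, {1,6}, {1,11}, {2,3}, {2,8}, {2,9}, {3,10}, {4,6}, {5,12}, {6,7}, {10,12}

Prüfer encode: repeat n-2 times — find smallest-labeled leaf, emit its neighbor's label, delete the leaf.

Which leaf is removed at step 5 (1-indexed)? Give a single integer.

Answer: 8

Derivation:
Step 1: current leaves = {4,5,7,8,9,11}. Remove leaf 4 (neighbor: 6).
Step 2: current leaves = {5,7,8,9,11}. Remove leaf 5 (neighbor: 12).
Step 3: current leaves = {7,8,9,11,12}. Remove leaf 7 (neighbor: 6).
Step 4: current leaves = {6,8,9,11,12}. Remove leaf 6 (neighbor: 1).
Step 5: current leaves = {8,9,11,12}. Remove leaf 8 (neighbor: 2).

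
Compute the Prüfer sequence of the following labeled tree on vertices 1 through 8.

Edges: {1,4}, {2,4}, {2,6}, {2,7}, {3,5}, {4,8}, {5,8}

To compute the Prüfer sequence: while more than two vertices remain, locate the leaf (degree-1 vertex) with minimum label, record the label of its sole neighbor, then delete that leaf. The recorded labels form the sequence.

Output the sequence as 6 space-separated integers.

Step 1: leaves = {1,3,6,7}. Remove smallest leaf 1, emit neighbor 4.
Step 2: leaves = {3,6,7}. Remove smallest leaf 3, emit neighbor 5.
Step 3: leaves = {5,6,7}. Remove smallest leaf 5, emit neighbor 8.
Step 4: leaves = {6,7,8}. Remove smallest leaf 6, emit neighbor 2.
Step 5: leaves = {7,8}. Remove smallest leaf 7, emit neighbor 2.
Step 6: leaves = {2,8}. Remove smallest leaf 2, emit neighbor 4.
Done: 2 vertices remain (4, 8). Sequence = [4 5 8 2 2 4]

Answer: 4 5 8 2 2 4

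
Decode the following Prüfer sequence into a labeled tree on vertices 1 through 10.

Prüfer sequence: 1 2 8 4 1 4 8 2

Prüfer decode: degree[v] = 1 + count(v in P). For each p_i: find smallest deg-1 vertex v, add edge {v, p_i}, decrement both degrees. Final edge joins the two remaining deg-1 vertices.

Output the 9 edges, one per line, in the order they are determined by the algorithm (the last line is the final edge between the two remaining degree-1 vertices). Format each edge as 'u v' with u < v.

Answer: 1 3
2 5
6 8
4 7
1 9
1 4
4 8
2 8
2 10

Derivation:
Initial degrees: {1:3, 2:3, 3:1, 4:3, 5:1, 6:1, 7:1, 8:3, 9:1, 10:1}
Step 1: smallest deg-1 vertex = 3, p_1 = 1. Add edge {1,3}. Now deg[3]=0, deg[1]=2.
Step 2: smallest deg-1 vertex = 5, p_2 = 2. Add edge {2,5}. Now deg[5]=0, deg[2]=2.
Step 3: smallest deg-1 vertex = 6, p_3 = 8. Add edge {6,8}. Now deg[6]=0, deg[8]=2.
Step 4: smallest deg-1 vertex = 7, p_4 = 4. Add edge {4,7}. Now deg[7]=0, deg[4]=2.
Step 5: smallest deg-1 vertex = 9, p_5 = 1. Add edge {1,9}. Now deg[9]=0, deg[1]=1.
Step 6: smallest deg-1 vertex = 1, p_6 = 4. Add edge {1,4}. Now deg[1]=0, deg[4]=1.
Step 7: smallest deg-1 vertex = 4, p_7 = 8. Add edge {4,8}. Now deg[4]=0, deg[8]=1.
Step 8: smallest deg-1 vertex = 8, p_8 = 2. Add edge {2,8}. Now deg[8]=0, deg[2]=1.
Final: two remaining deg-1 vertices are 2, 10. Add edge {2,10}.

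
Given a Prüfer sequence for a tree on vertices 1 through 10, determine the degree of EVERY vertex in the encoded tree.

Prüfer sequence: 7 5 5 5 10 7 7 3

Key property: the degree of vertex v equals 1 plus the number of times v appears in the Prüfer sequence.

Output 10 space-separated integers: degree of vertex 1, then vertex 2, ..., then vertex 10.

Answer: 1 1 2 1 4 1 4 1 1 2

Derivation:
p_1 = 7: count[7] becomes 1
p_2 = 5: count[5] becomes 1
p_3 = 5: count[5] becomes 2
p_4 = 5: count[5] becomes 3
p_5 = 10: count[10] becomes 1
p_6 = 7: count[7] becomes 2
p_7 = 7: count[7] becomes 3
p_8 = 3: count[3] becomes 1
Degrees (1 + count): deg[1]=1+0=1, deg[2]=1+0=1, deg[3]=1+1=2, deg[4]=1+0=1, deg[5]=1+3=4, deg[6]=1+0=1, deg[7]=1+3=4, deg[8]=1+0=1, deg[9]=1+0=1, deg[10]=1+1=2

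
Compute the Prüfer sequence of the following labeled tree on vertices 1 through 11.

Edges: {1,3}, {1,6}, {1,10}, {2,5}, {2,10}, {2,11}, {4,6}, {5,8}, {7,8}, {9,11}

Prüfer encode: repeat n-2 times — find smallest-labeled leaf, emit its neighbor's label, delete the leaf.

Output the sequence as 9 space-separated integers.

Answer: 1 6 1 10 8 5 2 11 2

Derivation:
Step 1: leaves = {3,4,7,9}. Remove smallest leaf 3, emit neighbor 1.
Step 2: leaves = {4,7,9}. Remove smallest leaf 4, emit neighbor 6.
Step 3: leaves = {6,7,9}. Remove smallest leaf 6, emit neighbor 1.
Step 4: leaves = {1,7,9}. Remove smallest leaf 1, emit neighbor 10.
Step 5: leaves = {7,9,10}. Remove smallest leaf 7, emit neighbor 8.
Step 6: leaves = {8,9,10}. Remove smallest leaf 8, emit neighbor 5.
Step 7: leaves = {5,9,10}. Remove smallest leaf 5, emit neighbor 2.
Step 8: leaves = {9,10}. Remove smallest leaf 9, emit neighbor 11.
Step 9: leaves = {10,11}. Remove smallest leaf 10, emit neighbor 2.
Done: 2 vertices remain (2, 11). Sequence = [1 6 1 10 8 5 2 11 2]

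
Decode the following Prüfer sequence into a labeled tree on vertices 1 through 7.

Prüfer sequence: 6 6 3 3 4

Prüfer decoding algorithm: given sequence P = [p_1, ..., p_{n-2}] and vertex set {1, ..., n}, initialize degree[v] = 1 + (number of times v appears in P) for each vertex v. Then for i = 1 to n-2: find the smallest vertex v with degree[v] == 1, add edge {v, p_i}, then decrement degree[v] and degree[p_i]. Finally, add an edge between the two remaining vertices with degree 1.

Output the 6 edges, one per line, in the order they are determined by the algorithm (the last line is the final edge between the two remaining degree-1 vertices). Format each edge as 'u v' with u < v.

Initial degrees: {1:1, 2:1, 3:3, 4:2, 5:1, 6:3, 7:1}
Step 1: smallest deg-1 vertex = 1, p_1 = 6. Add edge {1,6}. Now deg[1]=0, deg[6]=2.
Step 2: smallest deg-1 vertex = 2, p_2 = 6. Add edge {2,6}. Now deg[2]=0, deg[6]=1.
Step 3: smallest deg-1 vertex = 5, p_3 = 3. Add edge {3,5}. Now deg[5]=0, deg[3]=2.
Step 4: smallest deg-1 vertex = 6, p_4 = 3. Add edge {3,6}. Now deg[6]=0, deg[3]=1.
Step 5: smallest deg-1 vertex = 3, p_5 = 4. Add edge {3,4}. Now deg[3]=0, deg[4]=1.
Final: two remaining deg-1 vertices are 4, 7. Add edge {4,7}.

Answer: 1 6
2 6
3 5
3 6
3 4
4 7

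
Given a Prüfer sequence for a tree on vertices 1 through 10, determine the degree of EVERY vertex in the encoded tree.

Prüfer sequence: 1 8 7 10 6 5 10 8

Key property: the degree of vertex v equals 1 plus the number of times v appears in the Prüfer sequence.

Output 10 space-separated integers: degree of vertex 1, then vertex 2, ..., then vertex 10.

Answer: 2 1 1 1 2 2 2 3 1 3

Derivation:
p_1 = 1: count[1] becomes 1
p_2 = 8: count[8] becomes 1
p_3 = 7: count[7] becomes 1
p_4 = 10: count[10] becomes 1
p_5 = 6: count[6] becomes 1
p_6 = 5: count[5] becomes 1
p_7 = 10: count[10] becomes 2
p_8 = 8: count[8] becomes 2
Degrees (1 + count): deg[1]=1+1=2, deg[2]=1+0=1, deg[3]=1+0=1, deg[4]=1+0=1, deg[5]=1+1=2, deg[6]=1+1=2, deg[7]=1+1=2, deg[8]=1+2=3, deg[9]=1+0=1, deg[10]=1+2=3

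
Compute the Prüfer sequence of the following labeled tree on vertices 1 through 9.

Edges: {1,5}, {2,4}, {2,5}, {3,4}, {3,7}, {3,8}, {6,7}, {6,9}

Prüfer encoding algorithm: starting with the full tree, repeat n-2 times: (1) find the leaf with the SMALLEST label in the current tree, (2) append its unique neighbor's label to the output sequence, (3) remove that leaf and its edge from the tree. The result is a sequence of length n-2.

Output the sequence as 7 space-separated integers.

Answer: 5 2 4 3 3 7 6

Derivation:
Step 1: leaves = {1,8,9}. Remove smallest leaf 1, emit neighbor 5.
Step 2: leaves = {5,8,9}. Remove smallest leaf 5, emit neighbor 2.
Step 3: leaves = {2,8,9}. Remove smallest leaf 2, emit neighbor 4.
Step 4: leaves = {4,8,9}. Remove smallest leaf 4, emit neighbor 3.
Step 5: leaves = {8,9}. Remove smallest leaf 8, emit neighbor 3.
Step 6: leaves = {3,9}. Remove smallest leaf 3, emit neighbor 7.
Step 7: leaves = {7,9}. Remove smallest leaf 7, emit neighbor 6.
Done: 2 vertices remain (6, 9). Sequence = [5 2 4 3 3 7 6]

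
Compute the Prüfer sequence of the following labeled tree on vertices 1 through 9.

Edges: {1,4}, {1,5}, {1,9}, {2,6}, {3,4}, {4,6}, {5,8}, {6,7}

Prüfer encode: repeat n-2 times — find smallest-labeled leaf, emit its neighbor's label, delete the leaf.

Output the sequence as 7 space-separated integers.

Step 1: leaves = {2,3,7,8,9}. Remove smallest leaf 2, emit neighbor 6.
Step 2: leaves = {3,7,8,9}. Remove smallest leaf 3, emit neighbor 4.
Step 3: leaves = {7,8,9}. Remove smallest leaf 7, emit neighbor 6.
Step 4: leaves = {6,8,9}. Remove smallest leaf 6, emit neighbor 4.
Step 5: leaves = {4,8,9}. Remove smallest leaf 4, emit neighbor 1.
Step 6: leaves = {8,9}. Remove smallest leaf 8, emit neighbor 5.
Step 7: leaves = {5,9}. Remove smallest leaf 5, emit neighbor 1.
Done: 2 vertices remain (1, 9). Sequence = [6 4 6 4 1 5 1]

Answer: 6 4 6 4 1 5 1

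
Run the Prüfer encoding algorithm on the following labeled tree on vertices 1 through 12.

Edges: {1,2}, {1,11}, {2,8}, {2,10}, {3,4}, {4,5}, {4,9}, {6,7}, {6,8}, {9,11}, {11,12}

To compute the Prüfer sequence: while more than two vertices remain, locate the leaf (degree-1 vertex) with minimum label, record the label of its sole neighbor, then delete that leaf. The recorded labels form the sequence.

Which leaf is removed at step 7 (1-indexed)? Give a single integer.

Step 1: current leaves = {3,5,7,10,12}. Remove leaf 3 (neighbor: 4).
Step 2: current leaves = {5,7,10,12}. Remove leaf 5 (neighbor: 4).
Step 3: current leaves = {4,7,10,12}. Remove leaf 4 (neighbor: 9).
Step 4: current leaves = {7,9,10,12}. Remove leaf 7 (neighbor: 6).
Step 5: current leaves = {6,9,10,12}. Remove leaf 6 (neighbor: 8).
Step 6: current leaves = {8,9,10,12}. Remove leaf 8 (neighbor: 2).
Step 7: current leaves = {9,10,12}. Remove leaf 9 (neighbor: 11).

Answer: 9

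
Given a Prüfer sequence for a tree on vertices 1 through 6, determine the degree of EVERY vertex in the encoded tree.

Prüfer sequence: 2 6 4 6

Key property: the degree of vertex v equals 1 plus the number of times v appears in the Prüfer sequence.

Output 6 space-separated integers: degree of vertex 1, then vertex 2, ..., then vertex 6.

p_1 = 2: count[2] becomes 1
p_2 = 6: count[6] becomes 1
p_3 = 4: count[4] becomes 1
p_4 = 6: count[6] becomes 2
Degrees (1 + count): deg[1]=1+0=1, deg[2]=1+1=2, deg[3]=1+0=1, deg[4]=1+1=2, deg[5]=1+0=1, deg[6]=1+2=3

Answer: 1 2 1 2 1 3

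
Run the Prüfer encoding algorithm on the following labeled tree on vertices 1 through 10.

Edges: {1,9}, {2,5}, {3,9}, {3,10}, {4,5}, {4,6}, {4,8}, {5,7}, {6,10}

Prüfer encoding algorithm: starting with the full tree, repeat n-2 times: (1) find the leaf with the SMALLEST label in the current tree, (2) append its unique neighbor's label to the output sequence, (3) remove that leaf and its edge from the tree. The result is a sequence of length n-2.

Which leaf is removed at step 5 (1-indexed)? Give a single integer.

Step 1: current leaves = {1,2,7,8}. Remove leaf 1 (neighbor: 9).
Step 2: current leaves = {2,7,8,9}. Remove leaf 2 (neighbor: 5).
Step 3: current leaves = {7,8,9}. Remove leaf 7 (neighbor: 5).
Step 4: current leaves = {5,8,9}. Remove leaf 5 (neighbor: 4).
Step 5: current leaves = {8,9}. Remove leaf 8 (neighbor: 4).

Answer: 8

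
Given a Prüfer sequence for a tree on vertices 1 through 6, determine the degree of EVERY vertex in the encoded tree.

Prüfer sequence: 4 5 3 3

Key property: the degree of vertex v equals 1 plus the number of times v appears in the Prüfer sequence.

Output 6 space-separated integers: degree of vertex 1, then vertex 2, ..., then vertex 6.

Answer: 1 1 3 2 2 1

Derivation:
p_1 = 4: count[4] becomes 1
p_2 = 5: count[5] becomes 1
p_3 = 3: count[3] becomes 1
p_4 = 3: count[3] becomes 2
Degrees (1 + count): deg[1]=1+0=1, deg[2]=1+0=1, deg[3]=1+2=3, deg[4]=1+1=2, deg[5]=1+1=2, deg[6]=1+0=1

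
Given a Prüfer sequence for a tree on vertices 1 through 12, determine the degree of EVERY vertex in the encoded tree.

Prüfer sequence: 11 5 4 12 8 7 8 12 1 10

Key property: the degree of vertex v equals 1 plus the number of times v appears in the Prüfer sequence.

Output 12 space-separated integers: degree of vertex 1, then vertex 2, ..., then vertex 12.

Answer: 2 1 1 2 2 1 2 3 1 2 2 3

Derivation:
p_1 = 11: count[11] becomes 1
p_2 = 5: count[5] becomes 1
p_3 = 4: count[4] becomes 1
p_4 = 12: count[12] becomes 1
p_5 = 8: count[8] becomes 1
p_6 = 7: count[7] becomes 1
p_7 = 8: count[8] becomes 2
p_8 = 12: count[12] becomes 2
p_9 = 1: count[1] becomes 1
p_10 = 10: count[10] becomes 1
Degrees (1 + count): deg[1]=1+1=2, deg[2]=1+0=1, deg[3]=1+0=1, deg[4]=1+1=2, deg[5]=1+1=2, deg[6]=1+0=1, deg[7]=1+1=2, deg[8]=1+2=3, deg[9]=1+0=1, deg[10]=1+1=2, deg[11]=1+1=2, deg[12]=1+2=3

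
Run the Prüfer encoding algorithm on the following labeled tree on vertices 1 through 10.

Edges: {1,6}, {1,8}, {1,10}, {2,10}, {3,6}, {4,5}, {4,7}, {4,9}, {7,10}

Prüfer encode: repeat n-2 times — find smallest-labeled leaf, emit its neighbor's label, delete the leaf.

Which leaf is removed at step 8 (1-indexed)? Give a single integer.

Answer: 4

Derivation:
Step 1: current leaves = {2,3,5,8,9}. Remove leaf 2 (neighbor: 10).
Step 2: current leaves = {3,5,8,9}. Remove leaf 3 (neighbor: 6).
Step 3: current leaves = {5,6,8,9}. Remove leaf 5 (neighbor: 4).
Step 4: current leaves = {6,8,9}. Remove leaf 6 (neighbor: 1).
Step 5: current leaves = {8,9}. Remove leaf 8 (neighbor: 1).
Step 6: current leaves = {1,9}. Remove leaf 1 (neighbor: 10).
Step 7: current leaves = {9,10}. Remove leaf 9 (neighbor: 4).
Step 8: current leaves = {4,10}. Remove leaf 4 (neighbor: 7).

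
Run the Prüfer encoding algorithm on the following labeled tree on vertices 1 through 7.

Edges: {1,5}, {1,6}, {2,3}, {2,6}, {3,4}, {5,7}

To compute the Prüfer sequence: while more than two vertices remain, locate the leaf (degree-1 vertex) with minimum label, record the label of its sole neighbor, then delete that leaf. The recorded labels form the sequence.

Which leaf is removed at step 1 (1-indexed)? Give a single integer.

Answer: 4

Derivation:
Step 1: current leaves = {4,7}. Remove leaf 4 (neighbor: 3).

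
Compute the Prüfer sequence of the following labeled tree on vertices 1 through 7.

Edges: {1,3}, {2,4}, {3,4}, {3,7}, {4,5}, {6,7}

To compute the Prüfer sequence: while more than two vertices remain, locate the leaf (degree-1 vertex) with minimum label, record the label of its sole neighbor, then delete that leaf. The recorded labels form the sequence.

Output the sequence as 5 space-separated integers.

Answer: 3 4 4 3 7

Derivation:
Step 1: leaves = {1,2,5,6}. Remove smallest leaf 1, emit neighbor 3.
Step 2: leaves = {2,5,6}. Remove smallest leaf 2, emit neighbor 4.
Step 3: leaves = {5,6}. Remove smallest leaf 5, emit neighbor 4.
Step 4: leaves = {4,6}. Remove smallest leaf 4, emit neighbor 3.
Step 5: leaves = {3,6}. Remove smallest leaf 3, emit neighbor 7.
Done: 2 vertices remain (6, 7). Sequence = [3 4 4 3 7]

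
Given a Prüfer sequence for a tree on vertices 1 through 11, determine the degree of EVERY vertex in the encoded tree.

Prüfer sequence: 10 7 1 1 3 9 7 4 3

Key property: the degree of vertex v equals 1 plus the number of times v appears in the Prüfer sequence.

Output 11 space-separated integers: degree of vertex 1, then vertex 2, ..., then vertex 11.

p_1 = 10: count[10] becomes 1
p_2 = 7: count[7] becomes 1
p_3 = 1: count[1] becomes 1
p_4 = 1: count[1] becomes 2
p_5 = 3: count[3] becomes 1
p_6 = 9: count[9] becomes 1
p_7 = 7: count[7] becomes 2
p_8 = 4: count[4] becomes 1
p_9 = 3: count[3] becomes 2
Degrees (1 + count): deg[1]=1+2=3, deg[2]=1+0=1, deg[3]=1+2=3, deg[4]=1+1=2, deg[5]=1+0=1, deg[6]=1+0=1, deg[7]=1+2=3, deg[8]=1+0=1, deg[9]=1+1=2, deg[10]=1+1=2, deg[11]=1+0=1

Answer: 3 1 3 2 1 1 3 1 2 2 1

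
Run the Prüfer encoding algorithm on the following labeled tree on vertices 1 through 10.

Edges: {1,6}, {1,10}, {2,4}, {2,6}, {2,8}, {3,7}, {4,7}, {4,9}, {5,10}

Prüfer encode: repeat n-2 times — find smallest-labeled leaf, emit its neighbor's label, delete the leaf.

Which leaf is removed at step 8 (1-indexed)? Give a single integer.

Answer: 6

Derivation:
Step 1: current leaves = {3,5,8,9}. Remove leaf 3 (neighbor: 7).
Step 2: current leaves = {5,7,8,9}. Remove leaf 5 (neighbor: 10).
Step 3: current leaves = {7,8,9,10}. Remove leaf 7 (neighbor: 4).
Step 4: current leaves = {8,9,10}. Remove leaf 8 (neighbor: 2).
Step 5: current leaves = {9,10}. Remove leaf 9 (neighbor: 4).
Step 6: current leaves = {4,10}. Remove leaf 4 (neighbor: 2).
Step 7: current leaves = {2,10}. Remove leaf 2 (neighbor: 6).
Step 8: current leaves = {6,10}. Remove leaf 6 (neighbor: 1).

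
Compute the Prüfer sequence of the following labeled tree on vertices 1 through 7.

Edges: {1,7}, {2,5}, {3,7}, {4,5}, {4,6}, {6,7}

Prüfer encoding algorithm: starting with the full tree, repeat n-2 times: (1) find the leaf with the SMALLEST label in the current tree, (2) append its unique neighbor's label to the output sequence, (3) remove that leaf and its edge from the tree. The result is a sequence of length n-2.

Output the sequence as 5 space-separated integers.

Answer: 7 5 7 4 6

Derivation:
Step 1: leaves = {1,2,3}. Remove smallest leaf 1, emit neighbor 7.
Step 2: leaves = {2,3}. Remove smallest leaf 2, emit neighbor 5.
Step 3: leaves = {3,5}. Remove smallest leaf 3, emit neighbor 7.
Step 4: leaves = {5,7}. Remove smallest leaf 5, emit neighbor 4.
Step 5: leaves = {4,7}. Remove smallest leaf 4, emit neighbor 6.
Done: 2 vertices remain (6, 7). Sequence = [7 5 7 4 6]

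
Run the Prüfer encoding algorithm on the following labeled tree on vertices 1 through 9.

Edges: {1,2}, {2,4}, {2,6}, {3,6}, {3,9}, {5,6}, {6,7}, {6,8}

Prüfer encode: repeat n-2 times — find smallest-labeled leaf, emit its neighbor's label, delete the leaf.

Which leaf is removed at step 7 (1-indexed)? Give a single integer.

Answer: 6

Derivation:
Step 1: current leaves = {1,4,5,7,8,9}. Remove leaf 1 (neighbor: 2).
Step 2: current leaves = {4,5,7,8,9}. Remove leaf 4 (neighbor: 2).
Step 3: current leaves = {2,5,7,8,9}. Remove leaf 2 (neighbor: 6).
Step 4: current leaves = {5,7,8,9}. Remove leaf 5 (neighbor: 6).
Step 5: current leaves = {7,8,9}. Remove leaf 7 (neighbor: 6).
Step 6: current leaves = {8,9}. Remove leaf 8 (neighbor: 6).
Step 7: current leaves = {6,9}. Remove leaf 6 (neighbor: 3).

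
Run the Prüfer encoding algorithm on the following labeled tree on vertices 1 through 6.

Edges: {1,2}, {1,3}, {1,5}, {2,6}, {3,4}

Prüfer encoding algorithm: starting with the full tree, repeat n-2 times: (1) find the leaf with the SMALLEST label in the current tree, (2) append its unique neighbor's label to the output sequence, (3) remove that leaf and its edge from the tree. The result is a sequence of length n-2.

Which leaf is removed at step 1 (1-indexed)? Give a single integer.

Answer: 4

Derivation:
Step 1: current leaves = {4,5,6}. Remove leaf 4 (neighbor: 3).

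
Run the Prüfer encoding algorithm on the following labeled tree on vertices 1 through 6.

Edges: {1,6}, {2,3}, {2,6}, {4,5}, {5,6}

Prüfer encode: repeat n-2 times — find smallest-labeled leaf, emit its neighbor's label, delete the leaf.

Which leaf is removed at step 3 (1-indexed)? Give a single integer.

Answer: 2

Derivation:
Step 1: current leaves = {1,3,4}. Remove leaf 1 (neighbor: 6).
Step 2: current leaves = {3,4}. Remove leaf 3 (neighbor: 2).
Step 3: current leaves = {2,4}. Remove leaf 2 (neighbor: 6).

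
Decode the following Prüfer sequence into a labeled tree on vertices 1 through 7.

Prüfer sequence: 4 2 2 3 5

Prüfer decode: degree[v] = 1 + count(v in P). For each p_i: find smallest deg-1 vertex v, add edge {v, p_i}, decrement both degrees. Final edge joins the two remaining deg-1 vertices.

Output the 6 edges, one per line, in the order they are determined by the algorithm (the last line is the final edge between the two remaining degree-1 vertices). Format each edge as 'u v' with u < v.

Initial degrees: {1:1, 2:3, 3:2, 4:2, 5:2, 6:1, 7:1}
Step 1: smallest deg-1 vertex = 1, p_1 = 4. Add edge {1,4}. Now deg[1]=0, deg[4]=1.
Step 2: smallest deg-1 vertex = 4, p_2 = 2. Add edge {2,4}. Now deg[4]=0, deg[2]=2.
Step 3: smallest deg-1 vertex = 6, p_3 = 2. Add edge {2,6}. Now deg[6]=0, deg[2]=1.
Step 4: smallest deg-1 vertex = 2, p_4 = 3. Add edge {2,3}. Now deg[2]=0, deg[3]=1.
Step 5: smallest deg-1 vertex = 3, p_5 = 5. Add edge {3,5}. Now deg[3]=0, deg[5]=1.
Final: two remaining deg-1 vertices are 5, 7. Add edge {5,7}.

Answer: 1 4
2 4
2 6
2 3
3 5
5 7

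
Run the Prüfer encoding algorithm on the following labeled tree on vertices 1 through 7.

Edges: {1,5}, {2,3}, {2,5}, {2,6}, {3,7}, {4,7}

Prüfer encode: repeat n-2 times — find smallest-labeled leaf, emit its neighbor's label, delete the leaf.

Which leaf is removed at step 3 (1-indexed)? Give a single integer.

Answer: 5

Derivation:
Step 1: current leaves = {1,4,6}. Remove leaf 1 (neighbor: 5).
Step 2: current leaves = {4,5,6}. Remove leaf 4 (neighbor: 7).
Step 3: current leaves = {5,6,7}. Remove leaf 5 (neighbor: 2).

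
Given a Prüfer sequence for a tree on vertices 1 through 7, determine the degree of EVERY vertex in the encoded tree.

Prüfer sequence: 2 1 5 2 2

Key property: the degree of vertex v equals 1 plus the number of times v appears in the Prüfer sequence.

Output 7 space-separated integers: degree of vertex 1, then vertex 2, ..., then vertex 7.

p_1 = 2: count[2] becomes 1
p_2 = 1: count[1] becomes 1
p_3 = 5: count[5] becomes 1
p_4 = 2: count[2] becomes 2
p_5 = 2: count[2] becomes 3
Degrees (1 + count): deg[1]=1+1=2, deg[2]=1+3=4, deg[3]=1+0=1, deg[4]=1+0=1, deg[5]=1+1=2, deg[6]=1+0=1, deg[7]=1+0=1

Answer: 2 4 1 1 2 1 1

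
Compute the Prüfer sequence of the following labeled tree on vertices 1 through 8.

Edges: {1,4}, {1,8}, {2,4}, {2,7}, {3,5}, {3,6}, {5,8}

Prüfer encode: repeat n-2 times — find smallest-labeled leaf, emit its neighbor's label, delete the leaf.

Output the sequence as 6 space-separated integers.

Step 1: leaves = {6,7}. Remove smallest leaf 6, emit neighbor 3.
Step 2: leaves = {3,7}. Remove smallest leaf 3, emit neighbor 5.
Step 3: leaves = {5,7}. Remove smallest leaf 5, emit neighbor 8.
Step 4: leaves = {7,8}. Remove smallest leaf 7, emit neighbor 2.
Step 5: leaves = {2,8}. Remove smallest leaf 2, emit neighbor 4.
Step 6: leaves = {4,8}. Remove smallest leaf 4, emit neighbor 1.
Done: 2 vertices remain (1, 8). Sequence = [3 5 8 2 4 1]

Answer: 3 5 8 2 4 1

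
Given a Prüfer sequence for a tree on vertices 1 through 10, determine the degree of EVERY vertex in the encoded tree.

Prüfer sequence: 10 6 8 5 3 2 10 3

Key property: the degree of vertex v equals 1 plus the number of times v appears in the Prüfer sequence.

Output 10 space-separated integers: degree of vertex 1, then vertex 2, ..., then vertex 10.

p_1 = 10: count[10] becomes 1
p_2 = 6: count[6] becomes 1
p_3 = 8: count[8] becomes 1
p_4 = 5: count[5] becomes 1
p_5 = 3: count[3] becomes 1
p_6 = 2: count[2] becomes 1
p_7 = 10: count[10] becomes 2
p_8 = 3: count[3] becomes 2
Degrees (1 + count): deg[1]=1+0=1, deg[2]=1+1=2, deg[3]=1+2=3, deg[4]=1+0=1, deg[5]=1+1=2, deg[6]=1+1=2, deg[7]=1+0=1, deg[8]=1+1=2, deg[9]=1+0=1, deg[10]=1+2=3

Answer: 1 2 3 1 2 2 1 2 1 3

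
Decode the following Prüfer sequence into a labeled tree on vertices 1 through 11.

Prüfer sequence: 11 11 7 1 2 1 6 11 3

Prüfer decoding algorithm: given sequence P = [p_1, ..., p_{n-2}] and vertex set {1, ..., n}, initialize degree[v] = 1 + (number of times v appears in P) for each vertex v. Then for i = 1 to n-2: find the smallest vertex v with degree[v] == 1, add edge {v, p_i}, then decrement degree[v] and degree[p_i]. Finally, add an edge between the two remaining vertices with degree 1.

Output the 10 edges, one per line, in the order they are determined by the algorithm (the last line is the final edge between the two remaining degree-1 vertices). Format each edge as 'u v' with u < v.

Answer: 4 11
5 11
7 8
1 7
2 9
1 2
1 6
6 11
3 10
3 11

Derivation:
Initial degrees: {1:3, 2:2, 3:2, 4:1, 5:1, 6:2, 7:2, 8:1, 9:1, 10:1, 11:4}
Step 1: smallest deg-1 vertex = 4, p_1 = 11. Add edge {4,11}. Now deg[4]=0, deg[11]=3.
Step 2: smallest deg-1 vertex = 5, p_2 = 11. Add edge {5,11}. Now deg[5]=0, deg[11]=2.
Step 3: smallest deg-1 vertex = 8, p_3 = 7. Add edge {7,8}. Now deg[8]=0, deg[7]=1.
Step 4: smallest deg-1 vertex = 7, p_4 = 1. Add edge {1,7}. Now deg[7]=0, deg[1]=2.
Step 5: smallest deg-1 vertex = 9, p_5 = 2. Add edge {2,9}. Now deg[9]=0, deg[2]=1.
Step 6: smallest deg-1 vertex = 2, p_6 = 1. Add edge {1,2}. Now deg[2]=0, deg[1]=1.
Step 7: smallest deg-1 vertex = 1, p_7 = 6. Add edge {1,6}. Now deg[1]=0, deg[6]=1.
Step 8: smallest deg-1 vertex = 6, p_8 = 11. Add edge {6,11}. Now deg[6]=0, deg[11]=1.
Step 9: smallest deg-1 vertex = 10, p_9 = 3. Add edge {3,10}. Now deg[10]=0, deg[3]=1.
Final: two remaining deg-1 vertices are 3, 11. Add edge {3,11}.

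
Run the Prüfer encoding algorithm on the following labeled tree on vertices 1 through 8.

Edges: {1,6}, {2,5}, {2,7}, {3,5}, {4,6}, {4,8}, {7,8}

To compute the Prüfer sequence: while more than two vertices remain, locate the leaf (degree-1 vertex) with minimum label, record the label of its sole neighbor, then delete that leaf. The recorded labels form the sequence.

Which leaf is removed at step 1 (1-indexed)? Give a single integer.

Step 1: current leaves = {1,3}. Remove leaf 1 (neighbor: 6).

Answer: 1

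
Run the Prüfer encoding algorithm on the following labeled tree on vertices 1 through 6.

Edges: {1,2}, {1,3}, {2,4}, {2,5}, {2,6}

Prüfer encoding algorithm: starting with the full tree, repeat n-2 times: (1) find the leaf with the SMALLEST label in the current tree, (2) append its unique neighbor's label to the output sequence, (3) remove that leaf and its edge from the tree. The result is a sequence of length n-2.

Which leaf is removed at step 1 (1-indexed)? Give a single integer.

Step 1: current leaves = {3,4,5,6}. Remove leaf 3 (neighbor: 1).

Answer: 3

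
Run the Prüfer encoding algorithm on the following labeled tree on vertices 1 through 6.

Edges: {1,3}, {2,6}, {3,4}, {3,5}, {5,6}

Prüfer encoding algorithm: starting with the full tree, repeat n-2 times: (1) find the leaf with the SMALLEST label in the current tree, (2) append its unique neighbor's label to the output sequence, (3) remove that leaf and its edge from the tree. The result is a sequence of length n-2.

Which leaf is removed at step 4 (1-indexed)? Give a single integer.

Answer: 3

Derivation:
Step 1: current leaves = {1,2,4}. Remove leaf 1 (neighbor: 3).
Step 2: current leaves = {2,4}. Remove leaf 2 (neighbor: 6).
Step 3: current leaves = {4,6}. Remove leaf 4 (neighbor: 3).
Step 4: current leaves = {3,6}. Remove leaf 3 (neighbor: 5).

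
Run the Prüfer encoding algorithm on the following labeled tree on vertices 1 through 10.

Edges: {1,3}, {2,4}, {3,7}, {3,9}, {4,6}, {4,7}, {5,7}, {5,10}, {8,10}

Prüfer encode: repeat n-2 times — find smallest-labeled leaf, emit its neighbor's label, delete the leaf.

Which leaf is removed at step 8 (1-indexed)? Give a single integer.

Answer: 7

Derivation:
Step 1: current leaves = {1,2,6,8,9}. Remove leaf 1 (neighbor: 3).
Step 2: current leaves = {2,6,8,9}. Remove leaf 2 (neighbor: 4).
Step 3: current leaves = {6,8,9}. Remove leaf 6 (neighbor: 4).
Step 4: current leaves = {4,8,9}. Remove leaf 4 (neighbor: 7).
Step 5: current leaves = {8,9}. Remove leaf 8 (neighbor: 10).
Step 6: current leaves = {9,10}. Remove leaf 9 (neighbor: 3).
Step 7: current leaves = {3,10}. Remove leaf 3 (neighbor: 7).
Step 8: current leaves = {7,10}. Remove leaf 7 (neighbor: 5).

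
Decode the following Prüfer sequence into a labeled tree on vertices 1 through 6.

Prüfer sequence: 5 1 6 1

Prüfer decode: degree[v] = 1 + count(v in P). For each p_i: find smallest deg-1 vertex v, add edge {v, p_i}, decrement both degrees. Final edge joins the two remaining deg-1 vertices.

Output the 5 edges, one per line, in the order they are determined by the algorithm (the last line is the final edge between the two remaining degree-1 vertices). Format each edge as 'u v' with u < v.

Answer: 2 5
1 3
4 6
1 5
1 6

Derivation:
Initial degrees: {1:3, 2:1, 3:1, 4:1, 5:2, 6:2}
Step 1: smallest deg-1 vertex = 2, p_1 = 5. Add edge {2,5}. Now deg[2]=0, deg[5]=1.
Step 2: smallest deg-1 vertex = 3, p_2 = 1. Add edge {1,3}. Now deg[3]=0, deg[1]=2.
Step 3: smallest deg-1 vertex = 4, p_3 = 6. Add edge {4,6}. Now deg[4]=0, deg[6]=1.
Step 4: smallest deg-1 vertex = 5, p_4 = 1. Add edge {1,5}. Now deg[5]=0, deg[1]=1.
Final: two remaining deg-1 vertices are 1, 6. Add edge {1,6}.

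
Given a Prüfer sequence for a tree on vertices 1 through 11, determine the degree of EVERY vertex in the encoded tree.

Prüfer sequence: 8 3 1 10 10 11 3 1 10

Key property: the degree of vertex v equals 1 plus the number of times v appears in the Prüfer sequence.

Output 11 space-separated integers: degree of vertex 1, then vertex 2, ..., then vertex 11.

p_1 = 8: count[8] becomes 1
p_2 = 3: count[3] becomes 1
p_3 = 1: count[1] becomes 1
p_4 = 10: count[10] becomes 1
p_5 = 10: count[10] becomes 2
p_6 = 11: count[11] becomes 1
p_7 = 3: count[3] becomes 2
p_8 = 1: count[1] becomes 2
p_9 = 10: count[10] becomes 3
Degrees (1 + count): deg[1]=1+2=3, deg[2]=1+0=1, deg[3]=1+2=3, deg[4]=1+0=1, deg[5]=1+0=1, deg[6]=1+0=1, deg[7]=1+0=1, deg[8]=1+1=2, deg[9]=1+0=1, deg[10]=1+3=4, deg[11]=1+1=2

Answer: 3 1 3 1 1 1 1 2 1 4 2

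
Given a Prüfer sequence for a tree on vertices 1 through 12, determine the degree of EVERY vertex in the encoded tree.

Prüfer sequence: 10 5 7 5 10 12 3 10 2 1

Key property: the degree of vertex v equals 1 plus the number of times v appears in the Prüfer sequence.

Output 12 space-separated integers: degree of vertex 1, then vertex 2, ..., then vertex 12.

Answer: 2 2 2 1 3 1 2 1 1 4 1 2

Derivation:
p_1 = 10: count[10] becomes 1
p_2 = 5: count[5] becomes 1
p_3 = 7: count[7] becomes 1
p_4 = 5: count[5] becomes 2
p_5 = 10: count[10] becomes 2
p_6 = 12: count[12] becomes 1
p_7 = 3: count[3] becomes 1
p_8 = 10: count[10] becomes 3
p_9 = 2: count[2] becomes 1
p_10 = 1: count[1] becomes 1
Degrees (1 + count): deg[1]=1+1=2, deg[2]=1+1=2, deg[3]=1+1=2, deg[4]=1+0=1, deg[5]=1+2=3, deg[6]=1+0=1, deg[7]=1+1=2, deg[8]=1+0=1, deg[9]=1+0=1, deg[10]=1+3=4, deg[11]=1+0=1, deg[12]=1+1=2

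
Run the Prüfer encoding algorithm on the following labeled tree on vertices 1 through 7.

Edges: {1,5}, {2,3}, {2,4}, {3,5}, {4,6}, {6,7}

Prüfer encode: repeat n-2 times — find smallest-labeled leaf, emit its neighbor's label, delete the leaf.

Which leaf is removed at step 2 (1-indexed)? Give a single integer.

Step 1: current leaves = {1,7}. Remove leaf 1 (neighbor: 5).
Step 2: current leaves = {5,7}. Remove leaf 5 (neighbor: 3).

Answer: 5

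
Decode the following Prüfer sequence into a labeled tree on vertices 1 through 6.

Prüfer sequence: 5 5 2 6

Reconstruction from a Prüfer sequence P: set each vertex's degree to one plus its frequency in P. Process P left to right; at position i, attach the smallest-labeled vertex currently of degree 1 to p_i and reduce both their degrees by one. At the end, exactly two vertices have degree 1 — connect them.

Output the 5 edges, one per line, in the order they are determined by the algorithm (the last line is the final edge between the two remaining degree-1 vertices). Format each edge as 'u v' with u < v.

Answer: 1 5
3 5
2 4
2 6
5 6

Derivation:
Initial degrees: {1:1, 2:2, 3:1, 4:1, 5:3, 6:2}
Step 1: smallest deg-1 vertex = 1, p_1 = 5. Add edge {1,5}. Now deg[1]=0, deg[5]=2.
Step 2: smallest deg-1 vertex = 3, p_2 = 5. Add edge {3,5}. Now deg[3]=0, deg[5]=1.
Step 3: smallest deg-1 vertex = 4, p_3 = 2. Add edge {2,4}. Now deg[4]=0, deg[2]=1.
Step 4: smallest deg-1 vertex = 2, p_4 = 6. Add edge {2,6}. Now deg[2]=0, deg[6]=1.
Final: two remaining deg-1 vertices are 5, 6. Add edge {5,6}.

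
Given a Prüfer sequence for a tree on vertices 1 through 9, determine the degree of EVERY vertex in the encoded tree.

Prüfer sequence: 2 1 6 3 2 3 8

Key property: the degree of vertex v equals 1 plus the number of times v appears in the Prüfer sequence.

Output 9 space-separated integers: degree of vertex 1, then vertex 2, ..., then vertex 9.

Answer: 2 3 3 1 1 2 1 2 1

Derivation:
p_1 = 2: count[2] becomes 1
p_2 = 1: count[1] becomes 1
p_3 = 6: count[6] becomes 1
p_4 = 3: count[3] becomes 1
p_5 = 2: count[2] becomes 2
p_6 = 3: count[3] becomes 2
p_7 = 8: count[8] becomes 1
Degrees (1 + count): deg[1]=1+1=2, deg[2]=1+2=3, deg[3]=1+2=3, deg[4]=1+0=1, deg[5]=1+0=1, deg[6]=1+1=2, deg[7]=1+0=1, deg[8]=1+1=2, deg[9]=1+0=1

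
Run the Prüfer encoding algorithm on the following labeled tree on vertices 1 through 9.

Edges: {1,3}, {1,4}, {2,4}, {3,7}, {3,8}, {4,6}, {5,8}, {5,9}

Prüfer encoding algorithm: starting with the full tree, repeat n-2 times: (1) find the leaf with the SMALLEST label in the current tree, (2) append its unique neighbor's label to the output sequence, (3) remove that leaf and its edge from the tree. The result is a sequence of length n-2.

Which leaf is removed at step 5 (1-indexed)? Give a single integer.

Step 1: current leaves = {2,6,7,9}. Remove leaf 2 (neighbor: 4).
Step 2: current leaves = {6,7,9}. Remove leaf 6 (neighbor: 4).
Step 3: current leaves = {4,7,9}. Remove leaf 4 (neighbor: 1).
Step 4: current leaves = {1,7,9}. Remove leaf 1 (neighbor: 3).
Step 5: current leaves = {7,9}. Remove leaf 7 (neighbor: 3).

Answer: 7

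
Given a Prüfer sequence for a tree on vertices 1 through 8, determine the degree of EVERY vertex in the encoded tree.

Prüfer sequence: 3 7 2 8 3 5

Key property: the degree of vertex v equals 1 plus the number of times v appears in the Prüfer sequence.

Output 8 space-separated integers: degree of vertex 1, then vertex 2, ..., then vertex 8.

Answer: 1 2 3 1 2 1 2 2

Derivation:
p_1 = 3: count[3] becomes 1
p_2 = 7: count[7] becomes 1
p_3 = 2: count[2] becomes 1
p_4 = 8: count[8] becomes 1
p_5 = 3: count[3] becomes 2
p_6 = 5: count[5] becomes 1
Degrees (1 + count): deg[1]=1+0=1, deg[2]=1+1=2, deg[3]=1+2=3, deg[4]=1+0=1, deg[5]=1+1=2, deg[6]=1+0=1, deg[7]=1+1=2, deg[8]=1+1=2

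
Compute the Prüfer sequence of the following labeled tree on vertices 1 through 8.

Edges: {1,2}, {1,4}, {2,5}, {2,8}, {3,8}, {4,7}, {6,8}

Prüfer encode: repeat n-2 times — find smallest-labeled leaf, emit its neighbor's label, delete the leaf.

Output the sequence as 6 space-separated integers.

Answer: 8 2 8 4 1 2

Derivation:
Step 1: leaves = {3,5,6,7}. Remove smallest leaf 3, emit neighbor 8.
Step 2: leaves = {5,6,7}. Remove smallest leaf 5, emit neighbor 2.
Step 3: leaves = {6,7}. Remove smallest leaf 6, emit neighbor 8.
Step 4: leaves = {7,8}. Remove smallest leaf 7, emit neighbor 4.
Step 5: leaves = {4,8}. Remove smallest leaf 4, emit neighbor 1.
Step 6: leaves = {1,8}. Remove smallest leaf 1, emit neighbor 2.
Done: 2 vertices remain (2, 8). Sequence = [8 2 8 4 1 2]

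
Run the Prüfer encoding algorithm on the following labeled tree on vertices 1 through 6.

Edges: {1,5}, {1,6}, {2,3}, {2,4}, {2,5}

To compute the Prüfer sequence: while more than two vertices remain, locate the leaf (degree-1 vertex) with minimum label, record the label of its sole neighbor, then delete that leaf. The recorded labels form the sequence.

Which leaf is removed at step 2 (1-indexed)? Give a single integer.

Step 1: current leaves = {3,4,6}. Remove leaf 3 (neighbor: 2).
Step 2: current leaves = {4,6}. Remove leaf 4 (neighbor: 2).

Answer: 4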